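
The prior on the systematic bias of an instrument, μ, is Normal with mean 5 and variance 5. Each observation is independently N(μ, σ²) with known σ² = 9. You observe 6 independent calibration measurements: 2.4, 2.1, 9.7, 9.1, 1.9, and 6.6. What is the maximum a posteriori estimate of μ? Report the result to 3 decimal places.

n = 6; x̄ = (2.4 + 2.1 + 9.7 + 9.1 + 1.9 + 6.6)/6 = 31.8/6 = 5.3.
For a Normal prior and Normal likelihood with known variance, the posterior is Normal; its mode equals its mean, the precision-weighted average.
Prior precision 1/σ₀² = 1/5 = 0.2; data precision n/σ² = 6/9 = 2/3.
μ̂ = (0.2·5 + (2/3)·5.3) / (0.2 + 2/3) = (68/15)/(13/15) = 68/13 ≈ 5.231.

μ̂_MAP = 5.231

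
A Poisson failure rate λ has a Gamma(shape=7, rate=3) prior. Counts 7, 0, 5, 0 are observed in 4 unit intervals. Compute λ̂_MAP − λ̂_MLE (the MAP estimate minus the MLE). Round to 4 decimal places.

Σxᵢ = 12. Posterior is Gamma(19, 7); MAP = (19−1)/7 = 18/7 ≈ 2.57143.
MLE = x̄ = 12/4 ≈ 3.00000.
Difference = 18/7 − 12/4 = -3/7 ≈ -0.4286.

MAP − MLE = -0.4286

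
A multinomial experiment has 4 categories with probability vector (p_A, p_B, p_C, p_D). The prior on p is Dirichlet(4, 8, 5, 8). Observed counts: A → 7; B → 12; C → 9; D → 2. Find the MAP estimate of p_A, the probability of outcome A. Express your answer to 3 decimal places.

The posterior is Dirichlet(αᵢ + nᵢ) = Dirichlet(11, 20, 14, 10).
For a Dirichlet(a₁,…,a_K) with all aᵢ > 1, the mode has j-th component (aⱼ − 1)/(Σaᵢ − K).
Here Σaᵢ = 55 and K = 4, so p_A = (11 − 1)/(55 − 4) = 10/51 ≈ 0.196.

MAP estimate of p_A = 0.196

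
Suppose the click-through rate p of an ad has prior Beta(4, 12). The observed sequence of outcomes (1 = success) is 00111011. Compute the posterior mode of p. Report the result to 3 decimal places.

p̂_MAP = 0.364

Prior: Beta(4, 12).
Data: 5 successes in 8 trials (from the sequence). The binomial likelihood contributes p^5(1−p)^3, so the posterior is Beta(4+5, 12+3) = Beta(9, 15).
For Beta(a, b) with a, b > 1 the mode is (a−1)/(a+b−2) = 8/22 ≈ 0.364.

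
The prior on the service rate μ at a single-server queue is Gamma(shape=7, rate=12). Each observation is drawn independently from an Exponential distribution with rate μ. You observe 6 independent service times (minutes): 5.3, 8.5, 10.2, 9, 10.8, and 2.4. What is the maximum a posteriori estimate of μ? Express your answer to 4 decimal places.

The Exponential(rate=μ) likelihood is ∝ μ^n e^(−μΣtᵢ). Here n = 6 and Σtᵢ = 5.3 + 8.5 + 10.2 + 9 + 10.8 + 2.4 = 46.2.
Posterior ∝ μ^6e^(−12μ) · μ^6e^(−46.2μ) = μ^12e^(−58.2μ), i.e. Gamma(13, 58.2).
Mode = (a−1)/b = 12/58.2 ≈ 0.2062.

μ̂_MAP = 0.2062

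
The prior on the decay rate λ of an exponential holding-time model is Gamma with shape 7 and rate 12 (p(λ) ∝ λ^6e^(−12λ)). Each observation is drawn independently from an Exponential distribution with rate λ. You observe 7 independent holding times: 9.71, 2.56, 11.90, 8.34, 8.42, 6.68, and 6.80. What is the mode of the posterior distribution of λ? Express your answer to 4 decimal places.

λ̂_MAP = 0.1958

The Exponential(rate=λ) likelihood is ∝ λ^n e^(−λΣtᵢ). Here n = 7 and Σtᵢ = 9.71 + 2.56 + 11.90 + 8.34 + 8.42 + 6.68 + 6.80 = 54.41.
Posterior ∝ λ^6e^(−12λ) · λ^7e^(−54.41λ) = λ^13e^(−66.41λ), i.e. Gamma(14, 66.41).
Mode = (a−1)/b = 13/66.41 ≈ 0.1958.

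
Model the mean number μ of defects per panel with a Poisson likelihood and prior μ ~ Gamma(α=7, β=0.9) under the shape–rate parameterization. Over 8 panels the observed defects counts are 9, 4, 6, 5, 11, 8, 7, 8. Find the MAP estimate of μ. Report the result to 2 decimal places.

Σxᵢ = 9+4+6+5+11+8+7+8 = 58, with n = 8.
Posterior ∝ μ^6e^(−0.9μ) · μ^58e^(−8μ) = μ^64e^(−8.9μ), i.e. Gamma(shape=65, rate=8.9).
The mode of a Gamma(a, b) with a ≥ 1 (shape–rate) is (a−1)/b = 64/8.9 ≈ 7.19.

μ̂_MAP = 7.19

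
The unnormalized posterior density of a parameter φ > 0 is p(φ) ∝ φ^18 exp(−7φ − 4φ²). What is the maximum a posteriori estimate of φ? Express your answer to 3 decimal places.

ℓ'(φ) = 18/φ − 7 − 8φ. Setting this to zero and multiplying by φ: 8φ² + 7φ − 18 = 0.
φ = (−7 + √(7² + 4·8·18)) / (2·8) = (−7 + √625) / 16 = (−7 + 25)/16 = 9/8.
ℓ''(φ) = −18/φ² − 8 < 0, confirming a maximum.

φ̂_MAP = 1.125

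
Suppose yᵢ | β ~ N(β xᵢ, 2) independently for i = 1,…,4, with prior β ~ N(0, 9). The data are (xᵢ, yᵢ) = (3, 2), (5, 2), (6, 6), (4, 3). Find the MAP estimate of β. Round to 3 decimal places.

log p(β | y) = −Σ(yᵢ − βxᵢ)²/(2·2) − β²/(2·9) + const.
Setting the derivative to zero: Σxᵢ(yᵢ − βxᵢ)/2 − β/9 = 0, so β = Σxᵢyᵢ / (Σxᵢ² + σ²/τ²).
Σxᵢyᵢ = 3·2 + 5·2 + 6·6 + 4·3 = 64; Σxᵢ² = 86; σ²/τ² = 2/9.
β̂_MAP = 64 / (86 + 2/9) = 64/(776/9) = 72/97 ≈ 0.742.

β̂_MAP = 0.742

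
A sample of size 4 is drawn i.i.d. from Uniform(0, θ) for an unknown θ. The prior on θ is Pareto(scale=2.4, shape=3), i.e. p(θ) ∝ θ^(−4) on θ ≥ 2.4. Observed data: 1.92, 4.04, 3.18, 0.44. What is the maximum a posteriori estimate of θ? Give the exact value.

The Uniform(0, θ) likelihood is θ^(−n) for θ ≥ max(xᵢ), zero otherwise. Here max(xᵢ) = 4.04.
Posterior ∝ θ^(−4) · θ^(−4) = θ^(−8) on θ ≥ max(2.4, 4.04) = 4.04.
This density is strictly decreasing in θ, so the posterior mode lies at the lower boundary of the support.

θ̂_MAP = 4.04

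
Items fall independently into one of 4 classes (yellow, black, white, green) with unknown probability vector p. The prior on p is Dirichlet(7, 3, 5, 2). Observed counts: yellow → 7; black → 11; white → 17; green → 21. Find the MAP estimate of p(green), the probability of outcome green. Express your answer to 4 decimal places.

The posterior is Dirichlet(αᵢ + nᵢ) = Dirichlet(14, 14, 22, 23).
For a Dirichlet(a₁,…,a_K) with all aᵢ > 1, the mode has j-th component (aⱼ − 1)/(Σaᵢ − K).
Here Σaᵢ = 73 and K = 4, so p(green) = (23 − 1)/(73 − 4) = 22/69 ≈ 0.3188.

MAP estimate of p(green) = 0.3188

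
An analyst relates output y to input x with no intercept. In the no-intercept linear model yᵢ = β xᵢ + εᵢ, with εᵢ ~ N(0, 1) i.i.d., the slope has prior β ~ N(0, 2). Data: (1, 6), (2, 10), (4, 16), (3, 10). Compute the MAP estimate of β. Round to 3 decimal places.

log p(β | y) = −Σ(yᵢ − βxᵢ)²/(2·1) − β²/(2·2) + const.
Setting the derivative to zero: Σxᵢ(yᵢ − βxᵢ)/1 − β/2 = 0, so β = Σxᵢyᵢ / (Σxᵢ² + σ²/τ²).
Σxᵢyᵢ = 1·6 + 2·10 + 4·16 + 3·10 = 120; Σxᵢ² = 30; σ²/τ² = 0.5.
β̂_MAP = 120 / (30 + 0.5) = 120/30.5 ≈ 3.934.

β̂_MAP = 3.934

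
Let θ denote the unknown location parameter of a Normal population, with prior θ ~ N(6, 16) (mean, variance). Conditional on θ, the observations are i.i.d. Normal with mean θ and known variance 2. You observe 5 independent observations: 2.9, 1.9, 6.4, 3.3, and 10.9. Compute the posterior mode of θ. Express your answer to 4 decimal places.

n = 5; x̄ = (2.9 + 1.9 + 6.4 + 3.3 + 10.9)/5 = 25.4/5 = 5.08.
For a Normal prior and Normal likelihood with known variance, the posterior is Normal; its mode equals its mean, the precision-weighted average.
Prior precision 1/σ₀² = 1/16 = 0.0625; data precision n/σ² = 5/2 = 2.5.
θ̂ = (0.0625·6 + 2.5·5.08) / (0.0625 + 2.5) = 13.075/2.5625 = 1046/205 ≈ 5.1024.

θ̂_MAP = 5.1024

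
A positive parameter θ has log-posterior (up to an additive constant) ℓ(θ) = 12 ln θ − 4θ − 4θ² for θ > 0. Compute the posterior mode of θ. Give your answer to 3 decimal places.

θ̂_MAP = 1.000

ℓ'(θ) = 12/θ − 4 − 8θ. Setting this to zero and multiplying by θ: 8θ² + 4θ − 12 = 0.
θ = (−4 + √(4² + 4·8·12)) / (2·8) = (−4 + √400) / 16 = (−4 + 20)/16 = 1.
ℓ''(θ) = −12/θ² − 8 < 0, confirming a maximum.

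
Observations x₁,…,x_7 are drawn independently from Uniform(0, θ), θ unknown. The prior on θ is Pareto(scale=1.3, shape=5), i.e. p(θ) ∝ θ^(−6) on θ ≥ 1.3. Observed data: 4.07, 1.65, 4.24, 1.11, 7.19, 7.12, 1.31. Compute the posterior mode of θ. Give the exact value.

θ̂_MAP = 7.19

The Uniform(0, θ) likelihood is θ^(−n) for θ ≥ max(xᵢ), zero otherwise. Here max(xᵢ) = 7.19.
Posterior ∝ θ^(−6) · θ^(−7) = θ^(−13) on θ ≥ max(1.3, 7.19) = 7.19.
This density is strictly decreasing in θ, so the posterior mode lies at the lower boundary of the support.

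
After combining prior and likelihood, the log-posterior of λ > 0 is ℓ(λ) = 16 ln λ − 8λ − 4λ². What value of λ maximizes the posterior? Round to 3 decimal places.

ℓ'(λ) = 16/λ − 8 − 8λ. Setting this to zero and multiplying by λ: 8λ² + 8λ − 16 = 0.
λ = (−8 + √(8² + 4·8·16)) / (2·8) = (−8 + √576) / 16 = (−8 + 24)/16 = 1.
ℓ''(λ) = −16/λ² − 8 < 0, confirming a maximum.

λ̂_MAP = 1.000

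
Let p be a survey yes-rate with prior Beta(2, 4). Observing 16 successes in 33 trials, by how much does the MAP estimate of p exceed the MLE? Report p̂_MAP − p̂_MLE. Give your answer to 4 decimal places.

Posterior is Beta(18, 21); MAP = (18−1)/(39−2) = 17/37 ≈ 0.45946.
MLE ignores the prior: p̂_MLE = k/n = 16/33 ≈ 0.48485.
Difference = 17/37 − 16/33 = -31/1221 ≈ -0.0254.

MAP − MLE = -0.0254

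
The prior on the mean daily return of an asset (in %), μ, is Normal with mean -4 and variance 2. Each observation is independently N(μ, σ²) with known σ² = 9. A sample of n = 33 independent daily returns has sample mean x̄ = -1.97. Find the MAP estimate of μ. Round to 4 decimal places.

μ̂_MAP = -2.2136

n = 33, x̄ = -1.97.
For a Normal prior and Normal likelihood with known variance, the posterior is Normal; its mode equals its mean, the precision-weighted average.
Prior precision 1/σ₀² = 1/2 = 0.5; data precision n/σ² = 33/9 = 11/3.
μ̂ = (0.5·(-4) + (11/3)·(-1.97)) / (0.5 + 11/3) = (-2767/300)/(25/6) = -2.2136.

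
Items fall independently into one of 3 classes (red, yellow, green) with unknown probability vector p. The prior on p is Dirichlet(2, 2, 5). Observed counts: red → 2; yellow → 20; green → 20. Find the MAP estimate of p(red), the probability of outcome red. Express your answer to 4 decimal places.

The posterior is Dirichlet(αᵢ + nᵢ) = Dirichlet(4, 22, 25).
For a Dirichlet(a₁,…,a_K) with all aᵢ > 1, the mode has j-th component (aⱼ − 1)/(Σaᵢ − K).
Here Σaᵢ = 51 and K = 3, so p(red) = (4 − 1)/(51 − 3) = 3/48 ≈ 0.0625.

MAP estimate of p(red) = 0.0625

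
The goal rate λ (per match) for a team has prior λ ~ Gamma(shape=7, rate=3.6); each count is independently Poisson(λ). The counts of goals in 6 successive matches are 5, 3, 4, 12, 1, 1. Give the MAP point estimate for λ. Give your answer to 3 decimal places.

Σxᵢ = 5+3+4+12+1+1 = 26, with n = 6.
Posterior ∝ λ^6e^(−3.6λ) · λ^26e^(−6λ) = λ^32e^(−9.6λ), i.e. Gamma(shape=33, rate=9.6).
The mode of a Gamma(a, b) with a ≥ 1 (shape–rate) is (a−1)/b = 32/9.6 ≈ 3.333.

λ̂_MAP = 3.333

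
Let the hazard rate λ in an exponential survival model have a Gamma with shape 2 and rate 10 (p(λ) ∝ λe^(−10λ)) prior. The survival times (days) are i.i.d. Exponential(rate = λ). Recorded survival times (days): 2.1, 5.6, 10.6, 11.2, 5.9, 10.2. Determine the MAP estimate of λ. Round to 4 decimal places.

The Exponential(rate=λ) likelihood is ∝ λ^n e^(−λΣtᵢ). Here n = 6 and Σtᵢ = 2.1 + 5.6 + 10.6 + 11.2 + 5.9 + 10.2 = 45.6.
Posterior ∝ λe^(−10λ) · λ^6e^(−45.6λ) = λ^7e^(−55.6λ), i.e. Gamma(8, 55.6).
Mode = (a−1)/b = 7/55.6 ≈ 0.1259.

λ̂_MAP = 0.1259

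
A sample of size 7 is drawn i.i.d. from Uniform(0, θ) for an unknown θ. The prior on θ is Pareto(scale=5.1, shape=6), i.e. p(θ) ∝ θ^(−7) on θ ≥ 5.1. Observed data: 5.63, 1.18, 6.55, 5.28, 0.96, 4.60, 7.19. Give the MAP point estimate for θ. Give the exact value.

θ̂_MAP = 7.19

The Uniform(0, θ) likelihood is θ^(−n) for θ ≥ max(xᵢ), zero otherwise. Here max(xᵢ) = 7.19.
Posterior ∝ θ^(−7) · θ^(−7) = θ^(−14) on θ ≥ max(5.1, 7.19) = 7.19.
This density is strictly decreasing in θ, so the posterior mode lies at the lower boundary of the support.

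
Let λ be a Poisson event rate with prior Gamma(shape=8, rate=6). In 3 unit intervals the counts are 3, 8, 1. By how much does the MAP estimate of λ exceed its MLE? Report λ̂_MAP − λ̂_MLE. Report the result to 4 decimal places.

Σxᵢ = 12. Posterior is Gamma(20, 9); MAP = (20−1)/9 = 19/9 ≈ 2.11111.
MLE = x̄ = 12/3 ≈ 4.00000.
Difference = 19/9 − 12/3 = -17/9 ≈ -1.8889.

MAP − MLE = -1.8889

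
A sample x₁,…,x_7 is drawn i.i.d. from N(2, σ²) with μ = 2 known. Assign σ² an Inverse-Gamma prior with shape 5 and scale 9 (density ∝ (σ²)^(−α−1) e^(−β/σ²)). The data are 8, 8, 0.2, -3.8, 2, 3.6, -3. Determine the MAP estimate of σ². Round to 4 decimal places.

σ̂²_MAP = 8.1284

Sum of squared deviations about the known mean: SS = (8−2)² + (8−2)² + (0.2−2)² + (-3.8−2)² + (2−2)² + (3.6−2)² + (-3−2)² = 136.44.
The Normal likelihood contributes (σ²)^(−n/2) exp(−SS/(2σ²)), so the posterior is Inverse-Gamma(α + n/2, β + SS/2) = Inverse-Gamma(8.5, 77.22).
The mode of Inverse-Gamma(a, b) is b/(a+1) = 77.22/9.5 ≈ 8.1284.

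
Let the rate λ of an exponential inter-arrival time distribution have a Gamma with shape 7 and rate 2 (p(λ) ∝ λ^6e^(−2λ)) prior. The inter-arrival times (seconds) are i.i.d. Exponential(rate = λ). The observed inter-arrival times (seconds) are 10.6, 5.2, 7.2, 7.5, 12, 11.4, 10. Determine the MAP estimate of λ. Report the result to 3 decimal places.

λ̂_MAP = 0.197

The Exponential(rate=λ) likelihood is ∝ λ^n e^(−λΣtᵢ). Here n = 7 and Σtᵢ = 10.6 + 5.2 + 7.2 + 7.5 + 12 + 11.4 + 10 = 63.9.
Posterior ∝ λ^6e^(−2λ) · λ^7e^(−63.9λ) = λ^13e^(−65.9λ), i.e. Gamma(14, 65.9).
Mode = (a−1)/b = 13/65.9 ≈ 0.197.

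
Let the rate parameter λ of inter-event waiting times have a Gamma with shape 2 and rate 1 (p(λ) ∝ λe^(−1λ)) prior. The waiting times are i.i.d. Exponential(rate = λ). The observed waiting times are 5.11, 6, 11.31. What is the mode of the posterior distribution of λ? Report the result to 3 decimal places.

λ̂_MAP = 0.171

The Exponential(rate=λ) likelihood is ∝ λ^n e^(−λΣtᵢ). Here n = 3 and Σtᵢ = 5.11 + 6 + 11.31 = 22.42.
Posterior ∝ λe^(−1λ) · λ^3e^(−22.42λ) = λ^4e^(−23.42λ), i.e. Gamma(5, 23.42).
Mode = (a−1)/b = 4/23.42 ≈ 0.171.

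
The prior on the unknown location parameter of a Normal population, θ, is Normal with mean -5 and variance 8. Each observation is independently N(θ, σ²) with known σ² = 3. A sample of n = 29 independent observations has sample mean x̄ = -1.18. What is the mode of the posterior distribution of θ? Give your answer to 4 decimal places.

n = 29, x̄ = -1.18.
For a Normal prior and Normal likelihood with known variance, the posterior is Normal; its mode equals its mean, the precision-weighted average.
Prior precision 1/σ₀² = 1/8 = 0.125; data precision n/σ² = 29/3.
θ̂ = (0.125·(-5) + (29/3)·(-1.18)) / (0.125 + 29/3) = (-7219/600)/(235/24) = -7219/5875 ≈ -1.2288.

θ̂_MAP = -1.2288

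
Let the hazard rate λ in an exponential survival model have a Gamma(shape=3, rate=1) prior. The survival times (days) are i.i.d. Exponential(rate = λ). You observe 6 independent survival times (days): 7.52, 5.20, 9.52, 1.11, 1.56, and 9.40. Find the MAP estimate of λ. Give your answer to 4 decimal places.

The Exponential(rate=λ) likelihood is ∝ λ^n e^(−λΣtᵢ). Here n = 6 and Σtᵢ = 7.52 + 5.20 + 9.52 + 1.11 + 1.56 + 9.40 = 34.31.
Posterior ∝ λ^2e^(−1λ) · λ^6e^(−34.31λ) = λ^8e^(−35.31λ), i.e. Gamma(9, 35.31).
Mode = (a−1)/b = 8/35.31 ≈ 0.2266.

λ̂_MAP = 0.2266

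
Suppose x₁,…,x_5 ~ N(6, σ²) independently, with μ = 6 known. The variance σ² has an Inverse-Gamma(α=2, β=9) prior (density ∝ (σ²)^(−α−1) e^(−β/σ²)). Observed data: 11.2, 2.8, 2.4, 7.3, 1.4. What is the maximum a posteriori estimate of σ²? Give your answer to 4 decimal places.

σ̂²_MAP = 8.2809

Sum of squared deviations about the known mean: SS = (11.2−6)² + (2.8−6)² + (2.4−6)² + (7.3−6)² + (1.4−6)² = 73.09.
The Normal likelihood contributes (σ²)^(−n/2) exp(−SS/(2σ²)), so the posterior is Inverse-Gamma(α + n/2, β + SS/2) = Inverse-Gamma(4.5, 45.545).
The mode of Inverse-Gamma(a, b) is b/(a+1) = 45.545/5.5 ≈ 8.2809.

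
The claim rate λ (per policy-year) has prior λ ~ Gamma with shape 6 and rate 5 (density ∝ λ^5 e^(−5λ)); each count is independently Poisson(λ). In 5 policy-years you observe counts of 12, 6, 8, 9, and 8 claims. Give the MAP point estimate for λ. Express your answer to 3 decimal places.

λ̂_MAP = 4.800

Σxᵢ = 12+6+8+9+8 = 43, with n = 5.
Posterior ∝ λ^5e^(−5λ) · λ^43e^(−5λ) = λ^48e^(−10λ), i.e. Gamma(shape=49, rate=10).
The mode of a Gamma(a, b) with a ≥ 1 (shape–rate) is (a−1)/b = 48/10 ≈ 4.800.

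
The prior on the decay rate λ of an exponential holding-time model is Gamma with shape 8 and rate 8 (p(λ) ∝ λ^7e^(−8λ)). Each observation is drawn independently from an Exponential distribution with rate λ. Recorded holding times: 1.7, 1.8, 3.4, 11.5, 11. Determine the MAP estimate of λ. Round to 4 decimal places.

The Exponential(rate=λ) likelihood is ∝ λ^n e^(−λΣtᵢ). Here n = 5 and Σtᵢ = 1.7 + 1.8 + 3.4 + 11.5 + 11 = 29.4.
Posterior ∝ λ^7e^(−8λ) · λ^5e^(−29.4λ) = λ^12e^(−37.4λ), i.e. Gamma(13, 37.4).
Mode = (a−1)/b = 12/37.4 ≈ 0.3209.

λ̂_MAP = 0.3209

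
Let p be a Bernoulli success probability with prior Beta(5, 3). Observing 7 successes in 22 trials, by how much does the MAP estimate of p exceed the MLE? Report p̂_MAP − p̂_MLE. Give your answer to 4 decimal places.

MAP − MLE = 0.0747

Posterior is Beta(12, 18); MAP = (12−1)/(30−2) = 11/28 ≈ 0.39286.
MLE ignores the prior: p̂_MLE = k/n = 7/22 ≈ 0.31818.
Difference = 11/28 − 7/22 = 23/308 ≈ 0.0747.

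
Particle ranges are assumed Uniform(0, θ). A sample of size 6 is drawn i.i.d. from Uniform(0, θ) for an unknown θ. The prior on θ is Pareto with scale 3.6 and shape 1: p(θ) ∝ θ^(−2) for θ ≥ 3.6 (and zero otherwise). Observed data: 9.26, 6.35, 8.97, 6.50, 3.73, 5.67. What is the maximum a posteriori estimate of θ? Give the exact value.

The Uniform(0, θ) likelihood is θ^(−n) for θ ≥ max(xᵢ), zero otherwise. Here max(xᵢ) = 9.26.
Posterior ∝ θ^(−2) · θ^(−6) = θ^(−8) on θ ≥ max(3.6, 9.26) = 9.26.
This density is strictly decreasing in θ, so the posterior mode lies at the lower boundary of the support.

θ̂_MAP = 9.26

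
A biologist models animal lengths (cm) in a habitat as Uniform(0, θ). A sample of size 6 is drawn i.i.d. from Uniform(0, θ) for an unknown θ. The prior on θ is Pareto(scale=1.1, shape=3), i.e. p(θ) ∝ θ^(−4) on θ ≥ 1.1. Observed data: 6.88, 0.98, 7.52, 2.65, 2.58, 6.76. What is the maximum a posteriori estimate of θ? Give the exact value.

θ̂_MAP = 7.52

The Uniform(0, θ) likelihood is θ^(−n) for θ ≥ max(xᵢ), zero otherwise. Here max(xᵢ) = 7.52.
Posterior ∝ θ^(−4) · θ^(−6) = θ^(−10) on θ ≥ max(1.1, 7.52) = 7.52.
This density is strictly decreasing in θ, so the posterior mode lies at the lower boundary of the support.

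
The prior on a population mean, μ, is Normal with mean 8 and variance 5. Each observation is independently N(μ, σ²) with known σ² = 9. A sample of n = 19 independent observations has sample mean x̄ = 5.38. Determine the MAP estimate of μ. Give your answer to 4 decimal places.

μ̂_MAP = 5.6067

n = 19, x̄ = 5.38.
For a Normal prior and Normal likelihood with known variance, the posterior is Normal; its mode equals its mean, the precision-weighted average.
Prior precision 1/σ₀² = 1/5 = 0.2; data precision n/σ² = 19/9.
μ̂ = (0.2·8 + (19/9)·5.38) / (0.2 + 19/9) = (5831/450)/(104/45) = 5831/1040 ≈ 5.6067.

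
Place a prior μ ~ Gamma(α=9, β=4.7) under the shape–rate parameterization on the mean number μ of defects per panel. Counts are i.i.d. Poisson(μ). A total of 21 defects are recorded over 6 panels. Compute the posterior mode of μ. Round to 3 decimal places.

μ̂_MAP = 2.710

Σxᵢ = 21, n = 6.
Posterior ∝ μ^8e^(−4.7μ) · μ^21e^(−6μ) = μ^29e^(−10.7μ), i.e. Gamma(shape=30, rate=10.7).
The mode of a Gamma(a, b) with a ≥ 1 (shape–rate) is (a−1)/b = 29/10.7 ≈ 2.710.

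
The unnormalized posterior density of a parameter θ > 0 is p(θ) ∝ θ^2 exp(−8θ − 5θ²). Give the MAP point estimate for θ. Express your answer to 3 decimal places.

ℓ'(θ) = 2/θ − 8 − 10θ. Setting this to zero and multiplying by θ: 10θ² + 8θ − 2 = 0.
θ = (−8 + √(8² + 4·10·2)) / (2·10) = (−8 + √144) / 20 = (−8 + 12)/20 = 1/5.
ℓ''(θ) = −2/θ² − 10 < 0, confirming a maximum.

θ̂_MAP = 0.200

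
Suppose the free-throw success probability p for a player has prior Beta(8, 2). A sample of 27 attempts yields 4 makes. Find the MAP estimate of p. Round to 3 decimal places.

p̂_MAP = 0.314

Prior: Beta(8, 2).
Data: 4 successes in 27 trials. The binomial likelihood contributes p^4(1−p)^23, so the posterior is Beta(8+4, 2+23) = Beta(12, 25).
For Beta(a, b) with a, b > 1 the mode is (a−1)/(a+b−2) = 11/35 ≈ 0.314.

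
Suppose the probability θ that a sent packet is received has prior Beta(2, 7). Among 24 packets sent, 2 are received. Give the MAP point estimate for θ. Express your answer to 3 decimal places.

θ̂_MAP = 0.097

Prior: Beta(2, 7).
Data: 2 successes in 24 trials. The binomial likelihood contributes θ^2(1−θ)^22, so the posterior is Beta(2+2, 7+22) = Beta(4, 29).
For Beta(a, b) with a, b > 1 the mode is (a−1)/(a+b−2) = 3/31 ≈ 0.097.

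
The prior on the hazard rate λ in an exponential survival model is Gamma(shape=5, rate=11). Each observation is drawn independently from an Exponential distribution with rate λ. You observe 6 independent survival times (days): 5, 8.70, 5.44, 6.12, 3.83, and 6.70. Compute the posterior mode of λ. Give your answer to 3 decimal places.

The Exponential(rate=λ) likelihood is ∝ λ^n e^(−λΣtᵢ). Here n = 6 and Σtᵢ = 5 + 8.70 + 5.44 + 6.12 + 3.83 + 6.70 = 35.79.
Posterior ∝ λ^4e^(−11λ) · λ^6e^(−35.79λ) = λ^10e^(−46.79λ), i.e. Gamma(11, 46.79).
Mode = (a−1)/b = 10/46.79 ≈ 0.214.

λ̂_MAP = 0.214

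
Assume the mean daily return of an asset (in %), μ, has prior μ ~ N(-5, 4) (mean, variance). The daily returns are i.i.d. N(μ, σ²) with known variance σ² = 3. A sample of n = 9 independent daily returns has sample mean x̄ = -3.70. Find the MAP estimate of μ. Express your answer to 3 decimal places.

μ̂_MAP = -3.800

n = 9, x̄ = -3.70.
For a Normal prior and Normal likelihood with known variance, the posterior is Normal; its mode equals its mean, the precision-weighted average.
Prior precision 1/σ₀² = 1/4 = 0.25; data precision n/σ² = 9/3 = 3.
μ̂ = (0.25·(-5) + 3·(-3.7)) / (0.25 + 3) = (-12.35)/3.25 = -3.800.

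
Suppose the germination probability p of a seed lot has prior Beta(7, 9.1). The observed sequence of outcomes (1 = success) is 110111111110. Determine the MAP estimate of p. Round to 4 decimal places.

Prior: Beta(7, 9.1).
Data: 10 successes in 12 trials (from the sequence). The binomial likelihood contributes p^10(1−p)^2, so the posterior is Beta(7+10, 9.1+2) = Beta(17, 11.1).
For Beta(a, b) with a, b > 1 the mode is (a−1)/(a+b−2) = 16/26.1 ≈ 0.6130.

p̂_MAP = 0.6130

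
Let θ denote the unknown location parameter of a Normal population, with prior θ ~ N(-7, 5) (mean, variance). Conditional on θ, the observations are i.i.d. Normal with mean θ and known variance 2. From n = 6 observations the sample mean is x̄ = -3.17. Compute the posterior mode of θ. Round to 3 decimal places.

n = 6, x̄ = -3.17.
For a Normal prior and Normal likelihood with known variance, the posterior is Normal; its mode equals its mean, the precision-weighted average.
Prior precision 1/σ₀² = 1/5 = 0.2; data precision n/σ² = 6/2 = 3.
θ̂ = (0.2·(-7) + 3·(-3.17)) / (0.2 + 3) = (-10.91)/3.2 = -3.409375 ≈ -3.409.

θ̂_MAP = -3.409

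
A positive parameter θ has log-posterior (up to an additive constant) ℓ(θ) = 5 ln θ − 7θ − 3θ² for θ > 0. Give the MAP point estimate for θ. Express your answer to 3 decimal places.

ℓ'(θ) = 5/θ − 7 − 6θ. Setting this to zero and multiplying by θ: 6θ² + 7θ − 5 = 0.
θ = (−7 + √(7² + 4·6·5)) / (2·6) = (−7 + √169) / 12 = (−7 + 13)/12 = 1/2.
ℓ''(θ) = −5/θ² − 6 < 0, confirming a maximum.

θ̂_MAP = 0.500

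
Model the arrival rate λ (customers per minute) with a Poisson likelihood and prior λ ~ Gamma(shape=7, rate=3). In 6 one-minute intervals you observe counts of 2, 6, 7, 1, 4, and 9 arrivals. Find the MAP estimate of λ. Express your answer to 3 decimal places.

λ̂_MAP = 3.889

Σxᵢ = 2+6+7+1+4+9 = 29, with n = 6.
Posterior ∝ λ^6e^(−3λ) · λ^29e^(−6λ) = λ^35e^(−9λ), i.e. Gamma(shape=36, rate=9).
The mode of a Gamma(a, b) with a ≥ 1 (shape–rate) is (a−1)/b = 35/9 ≈ 3.889.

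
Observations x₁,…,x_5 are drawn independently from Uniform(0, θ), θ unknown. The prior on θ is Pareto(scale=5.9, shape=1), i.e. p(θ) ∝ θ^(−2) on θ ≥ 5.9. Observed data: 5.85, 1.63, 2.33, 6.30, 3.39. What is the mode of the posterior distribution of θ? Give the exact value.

θ̂_MAP = 6.30

The Uniform(0, θ) likelihood is θ^(−n) for θ ≥ max(xᵢ), zero otherwise. Here max(xᵢ) = 6.30.
Posterior ∝ θ^(−2) · θ^(−5) = θ^(−7) on θ ≥ max(5.9, 6.30) = 6.30.
This density is strictly decreasing in θ, so the posterior mode lies at the lower boundary of the support.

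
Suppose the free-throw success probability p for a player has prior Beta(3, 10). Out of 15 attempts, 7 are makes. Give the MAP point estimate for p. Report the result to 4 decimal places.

p̂_MAP = 0.3462

Prior: Beta(3, 10).
Data: 7 successes in 15 trials. The binomial likelihood contributes p^7(1−p)^8, so the posterior is Beta(3+7, 10+8) = Beta(10, 18).
For Beta(a, b) with a, b > 1 the mode is (a−1)/(a+b−2) = 9/26 ≈ 0.3462.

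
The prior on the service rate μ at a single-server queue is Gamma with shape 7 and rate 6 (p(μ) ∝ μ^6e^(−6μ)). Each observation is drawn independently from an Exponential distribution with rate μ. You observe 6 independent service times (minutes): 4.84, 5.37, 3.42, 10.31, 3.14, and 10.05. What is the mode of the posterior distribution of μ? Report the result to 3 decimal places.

The Exponential(rate=μ) likelihood is ∝ μ^n e^(−μΣtᵢ). Here n = 6 and Σtᵢ = 4.84 + 5.37 + 3.42 + 10.31 + 3.14 + 10.05 = 37.13.
Posterior ∝ μ^6e^(−6μ) · μ^6e^(−37.13μ) = μ^12e^(−43.13μ), i.e. Gamma(13, 43.13).
Mode = (a−1)/b = 12/43.13 ≈ 0.278.

μ̂_MAP = 0.278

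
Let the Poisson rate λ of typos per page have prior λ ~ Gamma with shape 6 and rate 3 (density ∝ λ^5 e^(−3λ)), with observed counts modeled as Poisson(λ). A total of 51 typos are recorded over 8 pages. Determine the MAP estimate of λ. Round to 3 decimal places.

λ̂_MAP = 5.091

Σxᵢ = 51, n = 8.
Posterior ∝ λ^5e^(−3λ) · λ^51e^(−8λ) = λ^56e^(−11λ), i.e. Gamma(shape=57, rate=11).
The mode of a Gamma(a, b) with a ≥ 1 (shape–rate) is (a−1)/b = 56/11 ≈ 5.091.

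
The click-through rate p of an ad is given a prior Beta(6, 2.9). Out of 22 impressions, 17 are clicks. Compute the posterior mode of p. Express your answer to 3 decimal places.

p̂_MAP = 0.761

Prior: Beta(6, 2.9).
Data: 17 successes in 22 trials. The binomial likelihood contributes p^17(1−p)^5, so the posterior is Beta(6+17, 2.9+5) = Beta(23, 7.9).
For Beta(a, b) with a, b > 1 the mode is (a−1)/(a+b−2) = 22/28.9 ≈ 0.761.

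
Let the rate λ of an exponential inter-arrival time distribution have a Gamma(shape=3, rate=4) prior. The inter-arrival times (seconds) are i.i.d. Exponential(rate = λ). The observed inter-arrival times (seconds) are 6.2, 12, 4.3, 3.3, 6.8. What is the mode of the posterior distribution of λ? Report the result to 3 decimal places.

λ̂_MAP = 0.191

The Exponential(rate=λ) likelihood is ∝ λ^n e^(−λΣtᵢ). Here n = 5 and Σtᵢ = 6.2 + 12 + 4.3 + 3.3 + 6.8 = 32.6.
Posterior ∝ λ^2e^(−4λ) · λ^5e^(−32.6λ) = λ^7e^(−36.6λ), i.e. Gamma(8, 36.6).
Mode = (a−1)/b = 7/36.6 ≈ 0.191.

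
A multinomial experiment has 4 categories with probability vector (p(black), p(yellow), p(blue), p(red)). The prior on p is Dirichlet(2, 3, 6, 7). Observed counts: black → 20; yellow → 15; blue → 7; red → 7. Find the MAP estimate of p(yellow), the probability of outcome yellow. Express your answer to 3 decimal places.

MAP estimate of p(yellow) = 0.270

The posterior is Dirichlet(αᵢ + nᵢ) = Dirichlet(22, 18, 13, 14).
For a Dirichlet(a₁,…,a_K) with all aᵢ > 1, the mode has j-th component (aⱼ − 1)/(Σaᵢ − K).
Here Σaᵢ = 67 and K = 4, so p(yellow) = (18 − 1)/(67 − 4) = 17/63 ≈ 0.270.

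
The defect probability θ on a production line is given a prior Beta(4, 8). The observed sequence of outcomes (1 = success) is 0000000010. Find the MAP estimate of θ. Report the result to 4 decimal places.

Prior: Beta(4, 8).
Data: 1 success in 10 trials (from the sequence). The binomial likelihood contributes θ(1−θ)^9, so the posterior is Beta(4+1, 8+9) = Beta(5, 17).
For Beta(a, b) with a, b > 1 the mode is (a−1)/(a+b−2) = 4/20 ≈ 0.2000.

θ̂_MAP = 0.2000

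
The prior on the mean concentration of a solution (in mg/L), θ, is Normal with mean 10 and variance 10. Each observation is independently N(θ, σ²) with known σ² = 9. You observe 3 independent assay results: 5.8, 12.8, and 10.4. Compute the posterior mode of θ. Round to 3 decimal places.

n = 3; x̄ = (5.8 + 12.8 + 10.4)/3 = 29/3 = 29/3 ≈ 9.6667.
For a Normal prior and Normal likelihood with known variance, the posterior is Normal; its mode equals its mean, the precision-weighted average.
Prior precision 1/σ₀² = 1/10 = 0.1; data precision n/σ² = 3/9 = 1/3.
θ̂ = (0.1·10 + (1/3)·(29/3)) / (0.1 + 1/3) = (38/9)/(13/30) = 380/39 ≈ 9.744.

θ̂_MAP = 9.744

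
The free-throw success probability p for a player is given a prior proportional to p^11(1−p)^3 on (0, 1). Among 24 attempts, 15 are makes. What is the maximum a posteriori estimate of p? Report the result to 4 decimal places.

p̂_MAP = 0.6842

The prior density ∝ p^11(1−p)^3 is the kernel of Beta(12, 4).
Data: 15 successes in 24 trials. The binomial likelihood contributes p^15(1−p)^9, so the posterior is Beta(12+15, 4+9) = Beta(27, 13).
For Beta(a, b) with a, b > 1 the mode is (a−1)/(a+b−2) = 26/38 ≈ 0.6842.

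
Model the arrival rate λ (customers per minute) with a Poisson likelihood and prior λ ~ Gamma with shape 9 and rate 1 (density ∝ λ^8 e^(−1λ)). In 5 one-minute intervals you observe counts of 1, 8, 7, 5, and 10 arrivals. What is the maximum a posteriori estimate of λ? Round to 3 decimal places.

Σxᵢ = 1+8+7+5+10 = 31, with n = 5.
Posterior ∝ λ^8e^(−1λ) · λ^31e^(−5λ) = λ^39e^(−6λ), i.e. Gamma(shape=40, rate=6).
The mode of a Gamma(a, b) with a ≥ 1 (shape–rate) is (a−1)/b = 39/6 ≈ 6.500.

λ̂_MAP = 6.500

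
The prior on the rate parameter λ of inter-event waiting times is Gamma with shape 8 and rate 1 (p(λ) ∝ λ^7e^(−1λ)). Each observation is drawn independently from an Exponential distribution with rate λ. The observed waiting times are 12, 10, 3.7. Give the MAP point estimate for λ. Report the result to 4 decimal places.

λ̂_MAP = 0.3745

The Exponential(rate=λ) likelihood is ∝ λ^n e^(−λΣtᵢ). Here n = 3 and Σtᵢ = 12 + 10 + 3.7 = 25.7.
Posterior ∝ λ^7e^(−1λ) · λ^3e^(−25.7λ) = λ^10e^(−26.7λ), i.e. Gamma(11, 26.7).
Mode = (a−1)/b = 10/26.7 ≈ 0.3745.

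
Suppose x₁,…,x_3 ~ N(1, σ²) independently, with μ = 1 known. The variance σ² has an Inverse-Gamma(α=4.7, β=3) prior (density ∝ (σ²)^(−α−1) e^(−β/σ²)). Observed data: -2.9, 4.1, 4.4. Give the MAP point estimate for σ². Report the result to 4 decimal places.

Sum of squared deviations about the known mean: SS = (-2.9−1)² + (4.1−1)² + (4.4−1)² = 36.38.
The Normal likelihood contributes (σ²)^(−n/2) exp(−SS/(2σ²)), so the posterior is Inverse-Gamma(α + n/2, β + SS/2) = Inverse-Gamma(6.2, 21.19).
The mode of Inverse-Gamma(a, b) is b/(a+1) = 21.19/7.2 ≈ 2.9431.

σ̂²_MAP = 2.9431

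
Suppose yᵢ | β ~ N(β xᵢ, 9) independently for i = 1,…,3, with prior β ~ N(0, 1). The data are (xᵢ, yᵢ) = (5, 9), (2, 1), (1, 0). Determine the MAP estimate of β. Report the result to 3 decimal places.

β̂_MAP = 1.205

log p(β | y) = −Σ(yᵢ − βxᵢ)²/(2·9) − β²/(2·1) + const.
Setting the derivative to zero: Σxᵢ(yᵢ − βxᵢ)/9 − β/1 = 0, so β = Σxᵢyᵢ / (Σxᵢ² + σ²/τ²).
Σxᵢyᵢ = 5·9 + 2·1 + 1·0 = 47; Σxᵢ² = 30; σ²/τ² = 9.
β̂_MAP = 47 / (30 + 9) = 47/39 ≈ 1.205.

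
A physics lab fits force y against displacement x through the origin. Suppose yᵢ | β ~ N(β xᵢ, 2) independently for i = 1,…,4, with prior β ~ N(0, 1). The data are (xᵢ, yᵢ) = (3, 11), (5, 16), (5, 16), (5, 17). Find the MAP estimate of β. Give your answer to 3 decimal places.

log p(β | y) = −Σ(yᵢ − βxᵢ)²/(2·2) − β²/(2·1) + const.
Setting the derivative to zero: Σxᵢ(yᵢ − βxᵢ)/2 − β/1 = 0, so β = Σxᵢyᵢ / (Σxᵢ² + σ²/τ²).
Σxᵢyᵢ = 3·11 + 5·16 + 5·16 + 5·17 = 278; Σxᵢ² = 84; σ²/τ² = 2.
β̂_MAP = 278 / (84 + 2) = 278/86 ≈ 3.233.

β̂_MAP = 3.233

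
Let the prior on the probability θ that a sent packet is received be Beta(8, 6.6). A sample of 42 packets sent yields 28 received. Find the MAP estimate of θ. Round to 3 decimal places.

θ̂_MAP = 0.641

Prior: Beta(8, 6.6).
Data: 28 successes in 42 trials. The binomial likelihood contributes θ^28(1−θ)^14, so the posterior is Beta(8+28, 6.6+14) = Beta(36, 20.6).
For Beta(a, b) with a, b > 1 the mode is (a−1)/(a+b−2) = 35/54.6 ≈ 0.641.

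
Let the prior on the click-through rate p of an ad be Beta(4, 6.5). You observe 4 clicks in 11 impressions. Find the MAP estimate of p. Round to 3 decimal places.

Prior: Beta(4, 6.5).
Data: 4 successes in 11 trials. The binomial likelihood contributes p^4(1−p)^7, so the posterior is Beta(4+4, 6.5+7) = Beta(8, 13.5).
For Beta(a, b) with a, b > 1 the mode is (a−1)/(a+b−2) = 7/19.5 ≈ 0.359.

p̂_MAP = 0.359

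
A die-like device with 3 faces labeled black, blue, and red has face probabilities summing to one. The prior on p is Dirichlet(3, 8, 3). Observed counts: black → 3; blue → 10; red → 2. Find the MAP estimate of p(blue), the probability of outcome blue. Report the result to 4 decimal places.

MAP estimate of p(blue) = 0.6538

The posterior is Dirichlet(αᵢ + nᵢ) = Dirichlet(6, 18, 5).
For a Dirichlet(a₁,…,a_K) with all aᵢ > 1, the mode has j-th component (aⱼ − 1)/(Σaᵢ − K).
Here Σaᵢ = 29 and K = 3, so p(blue) = (18 − 1)/(29 − 3) = 17/26 ≈ 0.6538.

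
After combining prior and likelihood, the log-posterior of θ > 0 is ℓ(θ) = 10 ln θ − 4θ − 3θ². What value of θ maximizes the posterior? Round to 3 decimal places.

θ̂_MAP = 1.000

ℓ'(θ) = 10/θ − 4 − 6θ. Setting this to zero and multiplying by θ: 6θ² + 4θ − 10 = 0.
θ = (−4 + √(4² + 4·6·10)) / (2·6) = (−4 + √256) / 12 = (−4 + 16)/12 = 1.
ℓ''(θ) = −10/θ² − 6 < 0, confirming a maximum.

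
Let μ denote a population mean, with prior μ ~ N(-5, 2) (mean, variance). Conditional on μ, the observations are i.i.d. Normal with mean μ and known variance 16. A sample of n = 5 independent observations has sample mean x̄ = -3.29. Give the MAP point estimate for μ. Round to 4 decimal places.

n = 5, x̄ = -3.29.
For a Normal prior and Normal likelihood with known variance, the posterior is Normal; its mode equals its mean, the precision-weighted average.
Prior precision 1/σ₀² = 1/2 = 0.5; data precision n/σ² = 5/16 = 0.3125.
μ̂ = (0.5·(-5) + 0.3125·(-3.29)) / (0.5 + 0.3125) = (-3.528125)/0.8125 = -1129/260 ≈ -4.3423.

μ̂_MAP = -4.3423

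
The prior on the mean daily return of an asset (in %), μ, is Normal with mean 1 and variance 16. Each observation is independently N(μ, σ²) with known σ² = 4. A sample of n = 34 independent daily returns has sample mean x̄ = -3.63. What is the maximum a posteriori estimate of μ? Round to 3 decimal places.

μ̂_MAP = -3.596

n = 34, x̄ = -3.63.
For a Normal prior and Normal likelihood with known variance, the posterior is Normal; its mode equals its mean, the precision-weighted average.
Prior precision 1/σ₀² = 1/16 = 0.0625; data precision n/σ² = 34/4 = 8.5.
μ̂ = (0.0625·1 + 8.5·(-3.63)) / (0.0625 + 8.5) = (-30.7925)/8.5625 = -12317/3425 ≈ -3.596.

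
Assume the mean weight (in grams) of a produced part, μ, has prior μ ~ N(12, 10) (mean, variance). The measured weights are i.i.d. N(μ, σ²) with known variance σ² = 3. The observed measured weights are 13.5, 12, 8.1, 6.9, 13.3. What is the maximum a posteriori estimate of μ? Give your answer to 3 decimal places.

μ̂_MAP = 10.830

n = 5; x̄ = (13.5 + 12 + 8.1 + 6.9 + 13.3)/5 = 53.8/5 = 10.76.
For a Normal prior and Normal likelihood with known variance, the posterior is Normal; its mode equals its mean, the precision-weighted average.
Prior precision 1/σ₀² = 1/10 = 0.1; data precision n/σ² = 5/3.
μ̂ = (0.1·12 + (5/3)·10.76) / (0.1 + 5/3) = (287/15)/(53/30) = 574/53 ≈ 10.830.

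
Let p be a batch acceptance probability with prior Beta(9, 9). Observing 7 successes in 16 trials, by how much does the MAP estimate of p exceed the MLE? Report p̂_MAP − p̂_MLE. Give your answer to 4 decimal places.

MAP − MLE = 0.0313

Posterior is Beta(16, 18); MAP = (16−1)/(34−2) = 15/32 ≈ 0.46875.
MLE ignores the prior: p̂_MLE = k/n = 7/16 ≈ 0.43750.
Difference = 15/32 − 7/16 = 1/32 ≈ 0.0313.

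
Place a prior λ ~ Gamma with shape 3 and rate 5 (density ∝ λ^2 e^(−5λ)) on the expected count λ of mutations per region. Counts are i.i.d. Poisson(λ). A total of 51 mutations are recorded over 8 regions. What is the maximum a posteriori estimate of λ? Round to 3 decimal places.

Σxᵢ = 51, n = 8.
Posterior ∝ λ^2e^(−5λ) · λ^51e^(−8λ) = λ^53e^(−13λ), i.e. Gamma(shape=54, rate=13).
The mode of a Gamma(a, b) with a ≥ 1 (shape–rate) is (a−1)/b = 53/13 ≈ 4.077.

λ̂_MAP = 4.077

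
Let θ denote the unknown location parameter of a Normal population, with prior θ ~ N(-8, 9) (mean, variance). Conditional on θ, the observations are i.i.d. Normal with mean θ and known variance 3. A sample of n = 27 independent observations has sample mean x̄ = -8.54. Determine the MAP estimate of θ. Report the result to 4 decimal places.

n = 27, x̄ = -8.54.
For a Normal prior and Normal likelihood with known variance, the posterior is Normal; its mode equals its mean, the precision-weighted average.
Prior precision 1/σ₀² = 1/9; data precision n/σ² = 27/3 = 9.
θ̂ = ((1/9)·(-8) + 9·(-8.54)) / (1/9 + 9) = (-34987/450)/(82/9) = -34987/4100 ≈ -8.5334.

θ̂_MAP = -8.5334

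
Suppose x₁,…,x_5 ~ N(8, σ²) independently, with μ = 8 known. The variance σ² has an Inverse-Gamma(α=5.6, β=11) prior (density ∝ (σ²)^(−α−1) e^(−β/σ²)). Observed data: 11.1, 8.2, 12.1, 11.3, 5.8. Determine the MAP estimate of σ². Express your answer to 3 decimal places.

σ̂²_MAP = 3.527

Sum of squared deviations about the known mean: SS = (11.1−8)² + (8.2−8)² + (12.1−8)² + (11.3−8)² + (5.8−8)² = 42.19.
The Normal likelihood contributes (σ²)^(−n/2) exp(−SS/(2σ²)), so the posterior is Inverse-Gamma(α + n/2, β + SS/2) = Inverse-Gamma(8.1, 32.095).
The mode of Inverse-Gamma(a, b) is b/(a+1) = 32.095/9.1 ≈ 3.527.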